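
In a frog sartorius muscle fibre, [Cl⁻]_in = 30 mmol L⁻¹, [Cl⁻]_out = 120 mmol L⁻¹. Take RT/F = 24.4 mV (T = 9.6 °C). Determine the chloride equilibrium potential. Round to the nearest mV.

E = (24.4/z) · ln([Cl⁻]_out/[Cl⁻]_in) with z = -1.
For an anion, dividing by z = -1 reverses the sign.
= (24.4/-1) · ln(120/30) = -24.40 · ln(4)
= -24.40 · (1.3863) = -33.83 mV

-34 mV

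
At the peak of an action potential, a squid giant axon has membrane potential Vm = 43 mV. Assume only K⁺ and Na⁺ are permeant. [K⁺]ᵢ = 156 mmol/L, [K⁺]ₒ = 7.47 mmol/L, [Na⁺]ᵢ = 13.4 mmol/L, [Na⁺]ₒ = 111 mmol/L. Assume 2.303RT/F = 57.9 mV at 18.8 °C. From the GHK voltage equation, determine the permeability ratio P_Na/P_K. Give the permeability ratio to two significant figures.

Let α = P_Na/P_K. GHK: Vm = 57.9·log₁₀[(Kₒ + α·Naₒ)/(Kᵢ + α·Naᵢ)].
10^(Vm/57.9) = 10^(43.0/57.9) = 5.5292
So 5.5292·(Kᵢ + α·Naᵢ) = Kₒ + α·Naₒ → α = (5.5292·156.0 − 7.47) / (111.0 − 5.5292·13.4)
α = (862.6 − 7.47) / (111.0 − 74.09) = 855.1/36.91 = 23.17

23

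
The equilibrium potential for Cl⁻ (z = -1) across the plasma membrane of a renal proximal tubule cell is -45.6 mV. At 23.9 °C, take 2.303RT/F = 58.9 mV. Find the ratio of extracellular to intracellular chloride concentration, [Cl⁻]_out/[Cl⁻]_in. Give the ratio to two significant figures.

log₁₀([out]/[in]) = E·z/(58.9) = -45.6 × -1 / 58.9 = 0.7742
[out]/[in] = 10^(0.7742) = 5.946

5.9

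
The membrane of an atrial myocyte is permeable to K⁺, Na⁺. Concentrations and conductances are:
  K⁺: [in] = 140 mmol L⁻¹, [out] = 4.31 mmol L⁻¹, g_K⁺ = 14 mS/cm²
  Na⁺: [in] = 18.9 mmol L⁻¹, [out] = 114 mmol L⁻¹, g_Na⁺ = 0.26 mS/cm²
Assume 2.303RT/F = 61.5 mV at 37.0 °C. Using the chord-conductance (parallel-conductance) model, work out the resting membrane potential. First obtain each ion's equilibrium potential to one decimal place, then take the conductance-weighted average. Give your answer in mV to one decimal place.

-90.4 mV

E_K⁺ = (61.5/1)·log₁₀(4.31/140) = -93.0 mV
E_Na⁺ = (61.5/1)·log₁₀(114/18.9) = 48.0 mV
Vm = (Σ gᵢEᵢ)/(Σ gᵢ) = (14·-93.0 + 0.26·48.0) / (14 + 0.26)
= -1289.52 / 14.26 = -90.43 mV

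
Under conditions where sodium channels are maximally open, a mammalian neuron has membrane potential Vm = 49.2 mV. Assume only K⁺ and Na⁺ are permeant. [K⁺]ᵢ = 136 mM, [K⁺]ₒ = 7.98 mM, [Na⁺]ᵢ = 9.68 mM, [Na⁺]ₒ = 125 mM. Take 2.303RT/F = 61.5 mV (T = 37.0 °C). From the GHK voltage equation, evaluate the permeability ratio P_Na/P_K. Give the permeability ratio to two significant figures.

13

Let α = P_Na/P_K. GHK: Vm = 61.5·log₁₀[(Kₒ + α·Naₒ)/(Kᵢ + α·Naᵢ)].
10^(Vm/61.5) = 10^(49.2/61.5) = 6.3096
So 6.3096·(Kᵢ + α·Naᵢ) = Kₒ + α·Naₒ → α = (6.3096·136.0 − 7.98) / (125.0 − 6.3096·9.68)
α = (858.1 − 7.98) / (125.0 − 61.08) = 850.1/63.92 = 13.3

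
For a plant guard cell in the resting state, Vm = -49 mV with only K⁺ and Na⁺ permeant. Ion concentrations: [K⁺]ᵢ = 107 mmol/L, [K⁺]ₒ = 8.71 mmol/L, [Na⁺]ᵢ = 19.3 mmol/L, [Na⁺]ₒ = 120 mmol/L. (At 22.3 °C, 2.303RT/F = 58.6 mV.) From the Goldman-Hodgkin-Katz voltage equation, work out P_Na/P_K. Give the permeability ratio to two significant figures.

Let α = P_Na/P_K. GHK: Vm = 58.6·log₁₀[(Kₒ + α·Naₒ)/(Kᵢ + α·Naᵢ)].
10^(Vm/58.6) = 10^(-49.0/58.6) = 0.14582
So 0.14582·(Kᵢ + α·Naᵢ) = Kₒ + α·Naₒ → α = (0.14582·107.0 − 8.71) / (120.0 − 0.14582·19.3)
α = (15.6 − 8.71) / (120.0 − 2.814) = 6.893/117.2 = 0.05882

0.059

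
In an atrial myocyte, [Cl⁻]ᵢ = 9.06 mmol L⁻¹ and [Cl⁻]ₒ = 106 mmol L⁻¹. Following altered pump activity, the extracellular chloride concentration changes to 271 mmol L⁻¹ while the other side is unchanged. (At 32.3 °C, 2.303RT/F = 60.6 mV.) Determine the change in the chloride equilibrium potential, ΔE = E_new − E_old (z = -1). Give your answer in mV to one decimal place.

E_old = (60.6/-1)·log₁₀(106/9.06) = -64.73 mV
E_new = (60.6/-1)·log₁₀(271/9.06) = -89.44 mV
ΔE = -89.44 − (-64.73) = -24.70 mV

-24.7 mV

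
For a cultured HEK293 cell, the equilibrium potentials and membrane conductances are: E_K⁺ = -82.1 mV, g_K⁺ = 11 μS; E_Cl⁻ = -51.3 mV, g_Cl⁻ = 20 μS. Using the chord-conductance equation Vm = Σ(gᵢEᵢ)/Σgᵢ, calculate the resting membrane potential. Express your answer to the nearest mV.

-62 mV

Σ gᵢEᵢ = 11·(-82.1) + 20·(-51.3) = -1929.10
Σ gᵢ = 11 + 20 = 31
Vm = -1929.10 / 31 = -62.23 mV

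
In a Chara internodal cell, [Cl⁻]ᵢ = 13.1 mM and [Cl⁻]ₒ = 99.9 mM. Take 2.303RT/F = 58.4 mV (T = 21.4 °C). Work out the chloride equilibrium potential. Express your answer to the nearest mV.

E = (58.4/z) · log₁₀([Cl⁻]_out/[Cl⁻]_in) with z = -1.
For an anion, dividing by z = -1 reverses the sign.
= (58.4/-1) · log₁₀(99.9/13.1) = -58.40 · log₁₀(7.626)
= -58.40 · (0.8823) = -51.53 mV

-52 mV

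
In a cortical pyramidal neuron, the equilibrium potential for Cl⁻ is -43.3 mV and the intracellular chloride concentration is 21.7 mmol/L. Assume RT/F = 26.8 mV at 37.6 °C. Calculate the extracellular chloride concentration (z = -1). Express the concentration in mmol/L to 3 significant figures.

109 mmol/L

Nernst: E = (26.8/-1) · ln([out]/[in]), so ln([out]/[in]) = -43.3 × -1 / 26.8 = 1.6157.
[out]/[in] = e^(1.6157) = 5.031.
[out] = 5.031 × 21.7 = 109.2 mmol/L.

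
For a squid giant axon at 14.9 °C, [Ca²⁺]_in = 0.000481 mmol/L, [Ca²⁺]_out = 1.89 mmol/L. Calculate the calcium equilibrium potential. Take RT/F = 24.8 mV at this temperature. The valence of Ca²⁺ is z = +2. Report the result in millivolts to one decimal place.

E = (24.8/z) · ln([Ca²⁺]_out/[Ca²⁺]_in) with z = +2.
= (24.8/2) · ln(1.89/0.000481) = 12.40 · ln(3929)
= 12.40 · (8.2762) = 102.63 mV

102.6 mV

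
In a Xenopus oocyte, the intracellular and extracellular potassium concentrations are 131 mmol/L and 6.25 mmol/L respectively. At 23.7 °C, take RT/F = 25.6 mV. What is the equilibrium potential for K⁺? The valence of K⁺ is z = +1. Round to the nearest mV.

-78 mV

E = (25.6/z) · ln([K⁺]_out/[K⁺]_in) with z = +1.
= (25.6/1) · ln(6.25/131) = 25.60 · ln(0.04771)
= 25.60 · (-3.0426) = -77.89 mV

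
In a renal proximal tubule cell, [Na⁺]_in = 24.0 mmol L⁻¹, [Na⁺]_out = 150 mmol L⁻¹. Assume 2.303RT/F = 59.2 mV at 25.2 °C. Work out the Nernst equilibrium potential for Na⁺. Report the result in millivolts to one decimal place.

E = (59.2/z) · log₁₀([Na⁺]_out/[Na⁺]_in) with z = +1.
= (59.2/1) · log₁₀(150/24.0) = 59.20 · log₁₀(6.25)
= 59.20 · (0.7959) = 47.12 mV

47.1 mV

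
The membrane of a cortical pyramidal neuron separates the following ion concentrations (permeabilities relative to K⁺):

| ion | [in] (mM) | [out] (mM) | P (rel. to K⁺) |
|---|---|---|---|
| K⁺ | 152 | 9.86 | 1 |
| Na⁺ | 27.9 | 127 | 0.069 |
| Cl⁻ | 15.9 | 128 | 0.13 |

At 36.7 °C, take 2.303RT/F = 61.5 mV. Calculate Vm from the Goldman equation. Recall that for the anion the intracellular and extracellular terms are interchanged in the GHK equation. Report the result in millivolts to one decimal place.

-56.3 mV

Vm = 61.5 · log₁₀[(Σ P·[cation]ₒ + Σ P·[anion]ᵢ) / (Σ P·[cation]ᵢ + Σ P·[anion]ₒ)]
Numerator = 1×9.86 + 0.069×127 + 0.13×15.9 = 20.69
Denominator = 1×152 + 0.069×27.9 + 0.13×128 = 170.6
Vm = 61.5 · log₁₀(0.1213) = 61.5 × (-0.9161) = -56.34 mV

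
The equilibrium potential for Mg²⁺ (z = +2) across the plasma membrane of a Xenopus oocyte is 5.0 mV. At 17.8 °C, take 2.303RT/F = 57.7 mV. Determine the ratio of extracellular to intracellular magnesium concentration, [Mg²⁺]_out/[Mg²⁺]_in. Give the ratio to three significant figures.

log₁₀([out]/[in]) = E·z/(57.7) = 5.0 × 2 / 57.7 = 0.1733
[out]/[in] = 10^(0.1733) = 1.49

1.49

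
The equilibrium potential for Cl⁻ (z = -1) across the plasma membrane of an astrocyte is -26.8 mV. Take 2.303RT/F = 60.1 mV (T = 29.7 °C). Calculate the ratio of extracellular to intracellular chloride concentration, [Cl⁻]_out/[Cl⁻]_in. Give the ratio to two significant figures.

log₁₀([out]/[in]) = E·z/(60.1) = -26.8 × -1 / 60.1 = 0.4459
[out]/[in] = 10^(0.4459) = 2.792

2.8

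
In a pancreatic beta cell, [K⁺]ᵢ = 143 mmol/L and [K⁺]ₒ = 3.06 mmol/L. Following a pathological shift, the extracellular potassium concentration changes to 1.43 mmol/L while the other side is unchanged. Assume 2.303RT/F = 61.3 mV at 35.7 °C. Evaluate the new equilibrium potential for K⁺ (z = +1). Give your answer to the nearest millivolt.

After the shift: [K⁺]_out = 1.43, [K⁺]_in = 143 mmol/L.
E_new = (61.3/1)·log₁₀(1.43/143) = 61.30 · (-2.0000) = -122.60 mV

-123 mV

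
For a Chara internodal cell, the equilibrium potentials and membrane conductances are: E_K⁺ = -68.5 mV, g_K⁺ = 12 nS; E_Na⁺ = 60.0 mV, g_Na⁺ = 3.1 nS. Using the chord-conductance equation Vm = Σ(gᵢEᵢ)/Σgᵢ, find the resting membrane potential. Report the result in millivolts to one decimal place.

-42.1 mV

Σ gᵢEᵢ = 12·(-68.5) + 3.1·(60.0) = -636.00
Σ gᵢ = 12 + 3.1 = 15.1
Vm = -636.00 / 15.1 = -42.12 mV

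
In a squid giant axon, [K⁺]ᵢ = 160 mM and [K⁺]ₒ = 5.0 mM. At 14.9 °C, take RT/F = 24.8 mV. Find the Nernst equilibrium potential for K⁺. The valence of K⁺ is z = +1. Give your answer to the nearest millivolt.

-86 mV

E = (24.8/z) · ln([K⁺]_out/[K⁺]_in) with z = +1.
= (24.8/1) · ln(5.0/160) = 24.80 · ln(0.03125)
= 24.80 · (-3.4657) = -85.95 mV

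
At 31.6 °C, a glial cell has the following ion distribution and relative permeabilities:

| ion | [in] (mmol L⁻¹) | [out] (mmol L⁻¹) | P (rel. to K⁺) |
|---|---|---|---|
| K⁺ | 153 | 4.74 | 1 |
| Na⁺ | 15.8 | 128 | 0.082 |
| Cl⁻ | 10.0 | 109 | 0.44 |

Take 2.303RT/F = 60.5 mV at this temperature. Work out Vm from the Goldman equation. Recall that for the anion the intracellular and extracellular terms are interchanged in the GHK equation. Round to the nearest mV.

-61 mV

Vm = 60.5 · log₁₀[(Σ P·[cation]ₒ + Σ P·[anion]ᵢ) / (Σ P·[cation]ᵢ + Σ P·[anion]ₒ)]
Numerator = 1×4.74 + 0.082×128 + 0.44×10.0 = 19.64
Denominator = 1×153 + 0.082×15.8 + 0.44×109 = 202.3
Vm = 60.5 · log₁₀(0.097085) = 60.5 × (-1.0128) = -61.28 mV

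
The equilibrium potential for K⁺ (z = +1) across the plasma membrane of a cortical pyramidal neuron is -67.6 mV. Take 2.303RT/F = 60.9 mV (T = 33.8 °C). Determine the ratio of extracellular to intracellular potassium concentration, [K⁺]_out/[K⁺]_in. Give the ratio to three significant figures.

0.0776

log₁₀([out]/[in]) = E·z/(60.9) = -67.6 × 1 / 60.9 = -1.1100
[out]/[in] = 10^(-1.1100) = 0.07762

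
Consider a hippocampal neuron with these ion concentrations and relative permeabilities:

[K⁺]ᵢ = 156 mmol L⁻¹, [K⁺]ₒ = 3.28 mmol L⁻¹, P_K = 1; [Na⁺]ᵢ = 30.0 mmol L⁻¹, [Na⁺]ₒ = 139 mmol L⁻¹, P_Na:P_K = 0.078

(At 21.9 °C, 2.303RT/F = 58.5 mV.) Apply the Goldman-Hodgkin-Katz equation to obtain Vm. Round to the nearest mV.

-61 mV

Vm = 58.5 · log₁₀[(Σ P·[cation]ₒ + Σ P·[anion]ᵢ) / (Σ P·[cation]ᵢ + Σ P·[anion]ₒ)]
Numerator = 1×3.28 + 0.078×139 = 14.12
Denominator = 1×156 + 0.078×30.0 = 158.3
Vm = 58.5 · log₁₀(0.089188) = 58.5 × (-1.0497) = -61.41 mV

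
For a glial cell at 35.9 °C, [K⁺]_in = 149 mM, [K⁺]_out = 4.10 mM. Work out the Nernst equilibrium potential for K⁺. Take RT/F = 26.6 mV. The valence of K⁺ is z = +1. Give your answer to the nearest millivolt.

E = (26.6/z) · ln([K⁺]_out/[K⁺]_in) with z = +1.
= (26.6/1) · ln(4.10/149) = 26.60 · ln(0.02752)
= 26.60 · (-3.5930) = -95.57 mV

-96 mV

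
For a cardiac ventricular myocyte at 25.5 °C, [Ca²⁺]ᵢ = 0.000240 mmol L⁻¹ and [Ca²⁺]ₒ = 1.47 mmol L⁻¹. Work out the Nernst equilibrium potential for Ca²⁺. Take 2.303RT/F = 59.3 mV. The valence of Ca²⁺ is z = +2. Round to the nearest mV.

112 mV

E = (59.3/z) · log₁₀([Ca²⁺]_out/[Ca²⁺]_in) with z = +2.
= (59.3/2) · log₁₀(1.47/0.000240) = 29.65 · log₁₀(6125)
= 29.65 · (3.7871) = 112.29 mV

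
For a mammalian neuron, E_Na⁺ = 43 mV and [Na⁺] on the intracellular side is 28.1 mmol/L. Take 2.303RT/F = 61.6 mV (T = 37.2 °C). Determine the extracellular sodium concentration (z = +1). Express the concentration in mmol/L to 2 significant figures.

Nernst: E = (61.6/1) · log₁₀([out]/[in]), so log₁₀([out]/[in]) = 43.0 × 1 / 61.6 = 0.6981.
[out]/[in] = 10^(0.6981) = 4.989.
[out] = 4.989 × 28.1 = 140.2 mmol/L.

140 mmol/L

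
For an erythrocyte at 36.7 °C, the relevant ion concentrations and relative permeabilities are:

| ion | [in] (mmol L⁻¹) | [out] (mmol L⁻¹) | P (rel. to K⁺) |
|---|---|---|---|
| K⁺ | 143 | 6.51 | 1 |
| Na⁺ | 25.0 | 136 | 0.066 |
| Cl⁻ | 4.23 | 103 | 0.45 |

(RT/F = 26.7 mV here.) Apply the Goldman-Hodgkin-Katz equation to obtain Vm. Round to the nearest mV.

Vm = 26.7 · ln[(Σ P·[cation]ₒ + Σ P·[anion]ᵢ) / (Σ P·[cation]ᵢ + Σ P·[anion]ₒ)]
Numerator = 1×6.51 + 0.066×136 + 0.45×4.23 = 17.39
Denominator = 1×143 + 0.066×25.0 + 0.45×103 = 191
Vm = 26.7 · ln(0.091045) = 26.7 × (-2.3964) = -63.98 mV

-64 mV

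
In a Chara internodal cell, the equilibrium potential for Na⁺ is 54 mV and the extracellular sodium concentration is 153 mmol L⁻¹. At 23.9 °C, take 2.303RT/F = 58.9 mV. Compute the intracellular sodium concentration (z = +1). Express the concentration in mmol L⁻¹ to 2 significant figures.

19 mmol L⁻¹

Nernst: E = (58.9/1) · log₁₀([out]/[in]), so log₁₀([out]/[in]) = 54.0 × 1 / 58.9 = 0.9168.
[out]/[in] = 10^(0.9168) = 8.257.
[in] = 153 / 8.257 = 18.53 mmol L⁻¹.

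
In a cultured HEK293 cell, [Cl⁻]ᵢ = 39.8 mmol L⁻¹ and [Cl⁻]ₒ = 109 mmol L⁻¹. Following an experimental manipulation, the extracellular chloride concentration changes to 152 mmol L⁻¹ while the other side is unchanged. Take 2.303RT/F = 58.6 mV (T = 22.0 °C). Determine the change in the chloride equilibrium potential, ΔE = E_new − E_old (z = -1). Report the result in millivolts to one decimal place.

E_old = (58.6/-1)·log₁₀(109/39.8) = -25.64 mV
E_new = (58.6/-1)·log₁₀(152/39.8) = -34.10 mV
ΔE = -34.10 − (-25.64) = -8.46 mV

-8.5 mV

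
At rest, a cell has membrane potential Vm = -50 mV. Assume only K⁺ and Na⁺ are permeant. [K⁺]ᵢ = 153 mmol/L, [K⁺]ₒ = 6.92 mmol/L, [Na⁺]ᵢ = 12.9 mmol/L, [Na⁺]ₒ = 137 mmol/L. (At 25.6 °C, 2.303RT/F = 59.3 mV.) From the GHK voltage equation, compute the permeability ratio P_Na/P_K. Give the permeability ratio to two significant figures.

Let α = P_Na/P_K. GHK: Vm = 59.3·log₁₀[(Kₒ + α·Naₒ)/(Kᵢ + α·Naᵢ)].
10^(Vm/59.3) = 10^(-50.0/59.3) = 0.14349
So 0.14349·(Kᵢ + α·Naᵢ) = Kₒ + α·Naₒ → α = (0.14349·153.0 − 6.92) / (137.0 − 0.14349·12.9)
α = (21.95 − 6.92) / (137.0 − 1.851) = 15.03/135.1 = 0.1112

0.11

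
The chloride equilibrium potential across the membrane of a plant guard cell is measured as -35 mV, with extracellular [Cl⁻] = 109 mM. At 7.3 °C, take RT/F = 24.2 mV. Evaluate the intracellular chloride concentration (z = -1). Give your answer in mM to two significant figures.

26 mM

Nernst: E = (24.2/-1) · ln([out]/[in]), so ln([out]/[in]) = -35.0 × -1 / 24.2 = 1.4463.
[out]/[in] = e^(1.4463) = 4.247.
[in] = 109 / 4.247 = 25.66 mM.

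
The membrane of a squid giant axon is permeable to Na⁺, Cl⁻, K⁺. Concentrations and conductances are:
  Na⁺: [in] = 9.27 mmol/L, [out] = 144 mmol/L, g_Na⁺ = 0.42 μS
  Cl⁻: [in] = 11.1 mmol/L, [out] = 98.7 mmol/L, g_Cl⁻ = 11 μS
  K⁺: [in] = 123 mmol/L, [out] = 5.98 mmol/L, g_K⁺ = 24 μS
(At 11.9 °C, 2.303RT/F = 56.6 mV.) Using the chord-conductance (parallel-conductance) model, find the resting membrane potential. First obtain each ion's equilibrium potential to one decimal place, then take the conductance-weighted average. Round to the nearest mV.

E_Na⁺ = (56.6/1)·log₁₀(144/9.27) = 67.4 mV
E_Cl⁻ = (56.6/-1)·log₁₀(98.7/11.1) = -53.7 mV
E_K⁺ = (56.6/1)·log₁₀(5.98/123) = -74.3 mV
Vm = (Σ gᵢEᵢ)/(Σ gᵢ) = (0.42·67.4 + 11·-53.7 + 24·-74.3) / (0.42 + 11 + 24)
= -2345.59 / 35.42 = -66.22 mV

-66 mV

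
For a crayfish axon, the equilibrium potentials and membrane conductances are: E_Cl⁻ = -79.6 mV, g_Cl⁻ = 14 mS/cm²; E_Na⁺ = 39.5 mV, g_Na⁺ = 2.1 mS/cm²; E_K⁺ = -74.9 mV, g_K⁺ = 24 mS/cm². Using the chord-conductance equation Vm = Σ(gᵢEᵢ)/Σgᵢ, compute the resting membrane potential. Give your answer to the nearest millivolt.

Σ gᵢEᵢ = 14·(-79.6) + 2.1·(39.5) + 24·(-74.9) = -2829.05
Σ gᵢ = 14 + 2.1 + 24 = 40.1
Vm = -2829.05 / 40.1 = -70.55 mV

-71 mV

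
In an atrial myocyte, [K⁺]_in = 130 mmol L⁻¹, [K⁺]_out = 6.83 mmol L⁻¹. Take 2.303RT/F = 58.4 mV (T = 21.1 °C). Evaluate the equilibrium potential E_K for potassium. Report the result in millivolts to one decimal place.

E = (58.4/z) · log₁₀([K⁺]_out/[K⁺]_in) with z = +1.
= (58.4/1) · log₁₀(6.83/130) = 58.40 · log₁₀(0.05254)
= 58.40 · (-1.2795) = -74.72 mV

-74.7 mV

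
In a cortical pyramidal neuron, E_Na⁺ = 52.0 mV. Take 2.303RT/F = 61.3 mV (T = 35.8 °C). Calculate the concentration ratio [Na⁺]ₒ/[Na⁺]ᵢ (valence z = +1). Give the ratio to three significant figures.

log₁₀([out]/[in]) = E·z/(61.3) = 52.0 × 1 / 61.3 = 0.8483
[out]/[in] = 10^(0.8483) = 7.052

7.05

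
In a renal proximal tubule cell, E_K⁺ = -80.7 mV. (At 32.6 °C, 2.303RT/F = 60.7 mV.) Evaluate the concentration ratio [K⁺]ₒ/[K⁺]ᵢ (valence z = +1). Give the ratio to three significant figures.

log₁₀([out]/[in]) = E·z/(60.7) = -80.7 × 1 / 60.7 = -1.3295
[out]/[in] = 10^(-1.3295) = 0.04683

0.0468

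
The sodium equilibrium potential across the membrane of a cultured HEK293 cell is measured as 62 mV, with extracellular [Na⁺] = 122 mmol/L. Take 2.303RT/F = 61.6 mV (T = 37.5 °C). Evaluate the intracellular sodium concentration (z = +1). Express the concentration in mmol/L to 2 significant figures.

Nernst: E = (61.6/1) · log₁₀([out]/[in]), so log₁₀([out]/[in]) = 62.0 × 1 / 61.6 = 1.0065.
[out]/[in] = 10^(1.0065) = 10.15.
[in] = 122 / 10.15 = 12.02 mmol/L.

12 mmol/L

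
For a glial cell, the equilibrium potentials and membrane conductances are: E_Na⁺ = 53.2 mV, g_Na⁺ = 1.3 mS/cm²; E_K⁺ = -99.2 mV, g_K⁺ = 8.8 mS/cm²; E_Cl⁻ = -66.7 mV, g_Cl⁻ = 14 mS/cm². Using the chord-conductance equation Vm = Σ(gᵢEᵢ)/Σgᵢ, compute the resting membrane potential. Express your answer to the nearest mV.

-72 mV

Σ gᵢEᵢ = 1.3·(53.2) + 8.8·(-99.2) + 14·(-66.7) = -1737.60
Σ gᵢ = 1.3 + 8.8 + 14 = 24.1
Vm = -1737.60 / 24.1 = -72.10 mV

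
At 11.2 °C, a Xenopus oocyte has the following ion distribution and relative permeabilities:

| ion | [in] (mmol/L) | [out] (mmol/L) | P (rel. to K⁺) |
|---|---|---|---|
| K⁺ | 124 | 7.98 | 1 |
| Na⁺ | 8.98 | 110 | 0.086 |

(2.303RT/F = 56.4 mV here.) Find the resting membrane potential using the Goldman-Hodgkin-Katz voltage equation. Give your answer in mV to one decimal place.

Vm = 56.4 · log₁₀[(Σ P·[cation]ₒ + Σ P·[anion]ᵢ) / (Σ P·[cation]ᵢ + Σ P·[anion]ₒ)]
Numerator = 1×7.98 + 0.086×110 = 17.44
Denominator = 1×124 + 0.086×8.98 = 124.8
Vm = 56.4 · log₁₀(0.13977) = 56.4 × (-0.8546) = -48.20 mV

-48.2 mV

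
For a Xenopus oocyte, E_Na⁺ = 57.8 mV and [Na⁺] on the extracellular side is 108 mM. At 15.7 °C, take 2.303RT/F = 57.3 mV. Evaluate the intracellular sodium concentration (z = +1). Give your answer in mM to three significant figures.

10.6 mM

Nernst: E = (57.3/1) · log₁₀([out]/[in]), so log₁₀([out]/[in]) = 57.8 × 1 / 57.3 = 1.0087.
[out]/[in] = 10^(1.0087) = 10.2.
[in] = 108 / 10.2 = 10.59 mM.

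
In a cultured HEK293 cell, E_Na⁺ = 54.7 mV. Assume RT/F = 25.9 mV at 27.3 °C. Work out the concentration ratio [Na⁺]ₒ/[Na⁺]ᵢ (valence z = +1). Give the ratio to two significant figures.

8.3

ln([out]/[in]) = E·z/(25.9) = 54.7 × 1 / 25.9 = 2.1120
[out]/[in] = e^(2.1120) = 8.264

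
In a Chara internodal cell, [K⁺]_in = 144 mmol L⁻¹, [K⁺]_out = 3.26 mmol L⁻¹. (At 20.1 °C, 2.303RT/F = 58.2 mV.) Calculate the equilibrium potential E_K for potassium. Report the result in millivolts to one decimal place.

-95.7 mV

E = (58.2/z) · log₁₀([K⁺]_out/[K⁺]_in) with z = +1.
= (58.2/1) · log₁₀(3.26/144) = 58.20 · log₁₀(0.02264)
= 58.20 · (-1.6451) = -95.75 mV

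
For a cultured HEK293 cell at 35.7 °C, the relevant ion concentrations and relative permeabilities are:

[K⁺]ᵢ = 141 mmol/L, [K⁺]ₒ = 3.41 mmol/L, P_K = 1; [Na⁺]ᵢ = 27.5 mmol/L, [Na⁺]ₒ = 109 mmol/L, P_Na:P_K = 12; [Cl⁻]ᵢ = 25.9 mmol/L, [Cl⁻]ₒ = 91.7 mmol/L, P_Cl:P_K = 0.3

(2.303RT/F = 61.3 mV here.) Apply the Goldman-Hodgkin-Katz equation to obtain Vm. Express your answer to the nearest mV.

26 mV

Vm = 61.3 · log₁₀[(Σ P·[cation]ₒ + Σ P·[anion]ᵢ) / (Σ P·[cation]ᵢ + Σ P·[anion]ₒ)]
Numerator = 1×3.41 + 12×109 + 0.3×25.9 = 1319
Denominator = 1×141 + 12×27.5 + 0.3×91.7 = 498.5
Vm = 61.3 · log₁₀(2.6462) = 61.3 × (0.4226) = 25.91 mV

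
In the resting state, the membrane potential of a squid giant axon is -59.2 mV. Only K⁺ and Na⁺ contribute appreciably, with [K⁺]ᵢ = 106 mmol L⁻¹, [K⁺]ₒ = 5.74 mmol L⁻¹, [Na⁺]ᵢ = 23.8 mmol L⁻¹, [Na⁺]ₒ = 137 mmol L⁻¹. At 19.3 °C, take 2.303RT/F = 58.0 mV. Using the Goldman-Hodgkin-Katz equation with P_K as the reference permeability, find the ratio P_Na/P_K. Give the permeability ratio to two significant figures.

0.032

Let α = P_Na/P_K. GHK: Vm = 58.0·log₁₀[(Kₒ + α·Naₒ)/(Kᵢ + α·Naᵢ)].
10^(Vm/58.0) = 10^(-59.2/58.0) = 0.095348
So 0.095348·(Kᵢ + α·Naᵢ) = Kₒ + α·Naₒ → α = (0.095348·106.0 − 5.74) / (137.0 − 0.095348·23.8)
α = (10.11 − 5.74) / (137.0 − 2.269) = 4.367/134.7 = 0.03241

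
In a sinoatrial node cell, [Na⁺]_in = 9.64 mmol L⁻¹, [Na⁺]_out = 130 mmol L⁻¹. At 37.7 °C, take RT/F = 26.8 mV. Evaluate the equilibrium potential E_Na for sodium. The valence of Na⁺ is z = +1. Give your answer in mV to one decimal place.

69.7 mV

E = (26.8/z) · ln([Na⁺]_out/[Na⁺]_in) with z = +1.
= (26.8/1) · ln(130/9.64) = 26.80 · ln(13.49)
= 26.80 · (2.6016) = 69.72 mV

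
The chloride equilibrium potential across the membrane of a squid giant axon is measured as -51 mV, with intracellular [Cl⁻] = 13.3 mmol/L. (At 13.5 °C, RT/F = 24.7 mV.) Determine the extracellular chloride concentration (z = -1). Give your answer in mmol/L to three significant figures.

105 mmol/L

Nernst: E = (24.7/-1) · ln([out]/[in]), so ln([out]/[in]) = -51.0 × -1 / 24.7 = 2.0648.
[out]/[in] = e^(2.0648) = 7.884.
[out] = 7.884 × 13.3 = 104.9 mmol/L.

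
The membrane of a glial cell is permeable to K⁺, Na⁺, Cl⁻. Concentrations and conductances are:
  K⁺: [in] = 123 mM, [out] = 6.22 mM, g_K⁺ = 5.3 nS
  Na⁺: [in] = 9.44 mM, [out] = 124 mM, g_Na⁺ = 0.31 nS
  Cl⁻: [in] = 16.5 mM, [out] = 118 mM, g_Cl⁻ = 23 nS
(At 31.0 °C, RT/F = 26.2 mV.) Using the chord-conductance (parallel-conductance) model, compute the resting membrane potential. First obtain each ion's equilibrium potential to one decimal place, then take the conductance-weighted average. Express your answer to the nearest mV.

E_K⁺ = (26.2/1)·ln(6.22/123) = -78.2 mV
E_Na⁺ = (26.2/1)·ln(124/9.44) = 67.5 mV
E_Cl⁻ = (26.2/-1)·ln(118/16.5) = -51.5 mV
Vm = (Σ gᵢEᵢ)/(Σ gᵢ) = (5.3·-78.2 + 0.31·67.5 + 23·-51.5) / (5.3 + 0.31 + 23)
= -1578.04 / 28.61 = -55.16 mV

-55 mV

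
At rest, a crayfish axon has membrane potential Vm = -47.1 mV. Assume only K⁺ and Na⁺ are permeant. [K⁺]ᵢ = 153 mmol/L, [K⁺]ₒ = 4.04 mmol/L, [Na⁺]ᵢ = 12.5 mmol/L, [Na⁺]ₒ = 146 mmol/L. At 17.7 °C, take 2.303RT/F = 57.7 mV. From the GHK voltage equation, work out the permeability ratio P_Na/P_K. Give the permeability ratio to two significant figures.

Let α = P_Na/P_K. GHK: Vm = 57.7·log₁₀[(Kₒ + α·Naₒ)/(Kᵢ + α·Naᵢ)].
10^(Vm/57.7) = 10^(-47.1/57.7) = 0.15265
So 0.15265·(Kᵢ + α·Naᵢ) = Kₒ + α·Naₒ → α = (0.15265·153.0 − 4.04) / (146.0 − 0.15265·12.5)
α = (23.36 − 4.04) / (146.0 − 1.908) = 19.32/144.1 = 0.1341

0.13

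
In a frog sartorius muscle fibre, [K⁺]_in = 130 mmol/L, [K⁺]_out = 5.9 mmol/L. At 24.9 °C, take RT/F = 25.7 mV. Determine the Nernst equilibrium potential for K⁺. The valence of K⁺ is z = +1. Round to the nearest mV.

-79 mV

E = (25.7/z) · ln([K⁺]_out/[K⁺]_in) with z = +1.
= (25.7/1) · ln(5.9/130) = 25.70 · ln(0.04538)
= 25.70 · (-3.0926) = -79.48 mV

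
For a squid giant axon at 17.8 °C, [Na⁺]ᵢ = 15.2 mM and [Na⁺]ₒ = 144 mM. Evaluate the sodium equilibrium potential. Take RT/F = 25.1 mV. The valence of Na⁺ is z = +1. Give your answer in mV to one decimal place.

E = (25.1/z) · ln([Na⁺]_out/[Na⁺]_in) with z = +1.
= (25.1/1) · ln(144/15.2) = 25.10 · ln(9.474)
= 25.10 · (2.2485) = 56.44 mV

56.4 mV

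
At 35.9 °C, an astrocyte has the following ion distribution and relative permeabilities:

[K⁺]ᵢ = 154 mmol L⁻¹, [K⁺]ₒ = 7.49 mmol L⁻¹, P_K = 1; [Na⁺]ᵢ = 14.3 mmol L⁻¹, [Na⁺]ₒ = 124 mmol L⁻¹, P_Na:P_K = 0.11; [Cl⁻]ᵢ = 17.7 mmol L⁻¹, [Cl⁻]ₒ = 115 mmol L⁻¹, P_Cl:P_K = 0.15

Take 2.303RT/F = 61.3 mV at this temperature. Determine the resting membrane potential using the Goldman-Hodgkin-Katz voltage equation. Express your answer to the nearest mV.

-53 mV

Vm = 61.3 · log₁₀[(Σ P·[cation]ₒ + Σ P·[anion]ᵢ) / (Σ P·[cation]ᵢ + Σ P·[anion]ₒ)]
Numerator = 1×7.49 + 0.11×124 + 0.15×17.7 = 23.79
Denominator = 1×154 + 0.11×14.3 + 0.15×115 = 172.8
Vm = 61.3 · log₁₀(0.13763) = 61.3 × (-0.8613) = -52.80 mV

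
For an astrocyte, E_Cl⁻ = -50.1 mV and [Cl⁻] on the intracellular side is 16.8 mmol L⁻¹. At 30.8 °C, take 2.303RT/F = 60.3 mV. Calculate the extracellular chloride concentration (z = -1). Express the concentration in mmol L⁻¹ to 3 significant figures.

Nernst: E = (60.3/-1) · log₁₀([out]/[in]), so log₁₀([out]/[in]) = -50.1 × -1 / 60.3 = 0.8308.
[out]/[in] = 10^(0.8308) = 6.774.
[out] = 6.774 × 16.8 = 113.8 mmol L⁻¹.

114 mmol L⁻¹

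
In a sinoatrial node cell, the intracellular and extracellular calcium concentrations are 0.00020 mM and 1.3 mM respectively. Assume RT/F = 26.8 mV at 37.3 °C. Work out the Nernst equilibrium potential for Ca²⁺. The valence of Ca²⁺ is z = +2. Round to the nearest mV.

E = (26.8/z) · ln([Ca²⁺]_out/[Ca²⁺]_in) with z = +2.
= (26.8/2) · ln(1.3/0.00020) = 13.40 · ln(6500)
= 13.40 · (8.7796) = 117.65 mV

118 mV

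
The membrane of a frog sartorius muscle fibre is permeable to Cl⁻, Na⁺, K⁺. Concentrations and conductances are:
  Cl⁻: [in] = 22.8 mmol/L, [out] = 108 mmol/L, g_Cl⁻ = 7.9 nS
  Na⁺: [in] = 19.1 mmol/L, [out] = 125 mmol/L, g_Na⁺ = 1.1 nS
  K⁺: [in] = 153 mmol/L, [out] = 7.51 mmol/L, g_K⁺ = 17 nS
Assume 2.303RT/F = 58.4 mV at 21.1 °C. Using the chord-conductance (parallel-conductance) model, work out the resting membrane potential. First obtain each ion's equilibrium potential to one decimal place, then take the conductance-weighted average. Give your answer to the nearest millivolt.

-60 mV

E_Cl⁻ = (58.4/-1)·log₁₀(108/22.8) = -39.4 mV
E_Na⁺ = (58.4/1)·log₁₀(125/19.1) = 47.6 mV
E_K⁺ = (58.4/1)·log₁₀(7.51/153) = -76.4 mV
Vm = (Σ gᵢEᵢ)/(Σ gᵢ) = (7.9·-39.4 + 1.1·47.6 + 17·-76.4) / (7.9 + 1.1 + 17)
= -1557.70 / 26 = -59.91 mV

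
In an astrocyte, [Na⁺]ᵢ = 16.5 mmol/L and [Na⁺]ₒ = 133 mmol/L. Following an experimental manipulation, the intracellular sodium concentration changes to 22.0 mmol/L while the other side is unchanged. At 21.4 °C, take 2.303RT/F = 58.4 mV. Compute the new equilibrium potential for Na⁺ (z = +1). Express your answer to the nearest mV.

46 mV

After the shift: [Na⁺]_out = 133, [Na⁺]_in = 22.0 mmol/L.
E_new = (58.4/1)·log₁₀(133/22.0) = 58.40 · (0.7814) = 45.64 mV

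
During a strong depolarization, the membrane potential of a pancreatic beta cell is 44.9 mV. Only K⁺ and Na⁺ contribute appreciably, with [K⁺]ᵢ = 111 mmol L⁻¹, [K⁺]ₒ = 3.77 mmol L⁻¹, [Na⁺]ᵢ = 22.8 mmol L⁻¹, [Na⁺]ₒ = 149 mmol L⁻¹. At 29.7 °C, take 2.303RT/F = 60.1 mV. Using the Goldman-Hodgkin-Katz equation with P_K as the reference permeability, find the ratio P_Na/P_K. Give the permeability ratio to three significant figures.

Let α = P_Na/P_K. GHK: Vm = 60.1·log₁₀[(Kₒ + α·Naₒ)/(Kᵢ + α·Naᵢ)].
10^(Vm/60.1) = 10^(44.9/60.1) = 5.5858
So 5.5858·(Kᵢ + α·Naᵢ) = Kₒ + α·Naₒ → α = (5.5858·111.0 − 3.77) / (149.0 − 5.5858·22.8)
α = (620 − 3.77) / (149.0 − 127.4) = 616.3/21.64 = 28.47

28.5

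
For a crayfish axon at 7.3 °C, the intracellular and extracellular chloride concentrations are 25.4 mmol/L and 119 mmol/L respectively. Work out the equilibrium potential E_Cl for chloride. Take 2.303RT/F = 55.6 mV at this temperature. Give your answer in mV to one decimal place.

-37.3 mV

E = (55.6/z) · log₁₀([Cl⁻]_out/[Cl⁻]_in) with z = -1.
For an anion, dividing by z = -1 reverses the sign.
= (55.6/-1) · log₁₀(119/25.4) = -55.60 · log₁₀(4.685)
= -55.60 · (0.6707) = -37.29 mV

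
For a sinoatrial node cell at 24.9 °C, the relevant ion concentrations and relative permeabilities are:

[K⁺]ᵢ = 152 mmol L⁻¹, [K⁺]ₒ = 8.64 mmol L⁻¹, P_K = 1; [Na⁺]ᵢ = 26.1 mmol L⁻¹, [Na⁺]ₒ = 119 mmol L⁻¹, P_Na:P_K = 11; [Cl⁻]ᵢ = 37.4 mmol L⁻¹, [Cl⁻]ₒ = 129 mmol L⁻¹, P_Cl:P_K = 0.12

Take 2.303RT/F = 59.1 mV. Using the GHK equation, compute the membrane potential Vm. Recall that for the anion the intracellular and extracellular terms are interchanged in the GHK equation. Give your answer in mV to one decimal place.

27.4 mV

Vm = 59.1 · log₁₀[(Σ P·[cation]ₒ + Σ P·[anion]ᵢ) / (Σ P·[cation]ᵢ + Σ P·[anion]ₒ)]
Numerator = 1×8.64 + 11×119 + 0.12×37.4 = 1322
Denominator = 1×152 + 11×26.1 + 0.12×129 = 454.6
Vm = 59.1 · log₁₀(2.9085) = 59.1 × (0.4637) = 27.40 mV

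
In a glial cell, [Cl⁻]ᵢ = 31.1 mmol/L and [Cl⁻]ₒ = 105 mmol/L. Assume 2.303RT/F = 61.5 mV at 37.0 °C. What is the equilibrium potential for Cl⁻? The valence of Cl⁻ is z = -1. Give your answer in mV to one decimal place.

E = (61.5/z) · log₁₀([Cl⁻]_out/[Cl⁻]_in) with z = -1.
For an anion, dividing by z = -1 reverses the sign.
= (61.5/-1) · log₁₀(105/31.1) = -61.50 · log₁₀(3.376)
= -61.50 · (0.5284) = -32.50 mV

-32.5 mV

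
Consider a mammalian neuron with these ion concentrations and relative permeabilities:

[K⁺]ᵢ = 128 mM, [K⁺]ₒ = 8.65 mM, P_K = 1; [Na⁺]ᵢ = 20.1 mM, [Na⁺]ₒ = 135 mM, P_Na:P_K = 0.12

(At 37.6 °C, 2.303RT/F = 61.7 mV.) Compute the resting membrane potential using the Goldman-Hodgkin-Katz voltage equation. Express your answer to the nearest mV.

-44 mV

Vm = 61.7 · log₁₀[(Σ P·[cation]ₒ + Σ P·[anion]ᵢ) / (Σ P·[cation]ᵢ + Σ P·[anion]ₒ)]
Numerator = 1×8.65 + 0.12×135 = 24.85
Denominator = 1×128 + 0.12×20.1 = 130.4
Vm = 61.7 · log₁₀(0.19055) = 61.7 × (-0.7200) = -44.42 mV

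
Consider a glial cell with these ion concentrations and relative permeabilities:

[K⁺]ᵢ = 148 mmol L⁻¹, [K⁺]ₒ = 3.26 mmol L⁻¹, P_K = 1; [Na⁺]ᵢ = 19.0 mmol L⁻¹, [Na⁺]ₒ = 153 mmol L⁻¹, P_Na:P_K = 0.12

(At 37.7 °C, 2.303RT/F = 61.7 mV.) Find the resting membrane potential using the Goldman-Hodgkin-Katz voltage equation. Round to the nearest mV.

-52 mV

Vm = 61.7 · log₁₀[(Σ P·[cation]ₒ + Σ P·[anion]ᵢ) / (Σ P·[cation]ᵢ + Σ P·[anion]ₒ)]
Numerator = 1×3.26 + 0.12×153 = 21.62
Denominator = 1×148 + 0.12×19.0 = 150.3
Vm = 61.7 · log₁₀(0.14386) = 61.7 × (-0.8420) = -51.95 mV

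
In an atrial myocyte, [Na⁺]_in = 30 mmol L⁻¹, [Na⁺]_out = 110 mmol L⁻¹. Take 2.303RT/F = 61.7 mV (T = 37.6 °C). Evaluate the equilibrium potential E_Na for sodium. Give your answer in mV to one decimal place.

34.8 mV

E = (61.7/z) · log₁₀([Na⁺]_out/[Na⁺]_in) with z = +1.
= (61.7/1) · log₁₀(110/30) = 61.70 · log₁₀(3.667)
= 61.70 · (0.5643) = 34.82 mV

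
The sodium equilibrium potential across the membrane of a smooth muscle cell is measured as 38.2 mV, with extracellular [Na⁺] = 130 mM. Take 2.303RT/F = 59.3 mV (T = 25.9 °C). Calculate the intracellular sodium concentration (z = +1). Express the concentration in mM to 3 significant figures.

Nernst: E = (59.3/1) · log₁₀([out]/[in]), so log₁₀([out]/[in]) = 38.2 × 1 / 59.3 = 0.6442.
[out]/[in] = 10^(0.6442) = 4.407.
[in] = 130 / 4.407 = 29.5 mM.

29.5 mM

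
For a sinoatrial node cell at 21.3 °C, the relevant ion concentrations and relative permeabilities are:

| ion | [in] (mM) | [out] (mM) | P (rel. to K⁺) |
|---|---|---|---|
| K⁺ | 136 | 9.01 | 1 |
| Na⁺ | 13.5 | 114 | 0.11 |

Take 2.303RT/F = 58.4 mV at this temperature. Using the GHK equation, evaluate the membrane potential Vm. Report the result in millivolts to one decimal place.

-47.0 mV

Vm = 58.4 · log₁₀[(Σ P·[cation]ₒ + Σ P·[anion]ᵢ) / (Σ P·[cation]ᵢ + Σ P·[anion]ₒ)]
Numerator = 1×9.01 + 0.11×114 = 21.55
Denominator = 1×136 + 0.11×13.5 = 137.5
Vm = 58.4 · log₁₀(0.15674) = 58.4 × (-0.8048) = -47.00 mV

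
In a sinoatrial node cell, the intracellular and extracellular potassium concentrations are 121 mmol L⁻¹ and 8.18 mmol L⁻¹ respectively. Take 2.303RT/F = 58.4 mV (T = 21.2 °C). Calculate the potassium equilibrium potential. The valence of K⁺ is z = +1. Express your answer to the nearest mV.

E = (58.4/z) · log₁₀([K⁺]_out/[K⁺]_in) with z = +1.
= (58.4/1) · log₁₀(8.18/121) = 58.40 · log₁₀(0.0676)
= 58.40 · (-1.1700) = -68.33 mV

-68 mV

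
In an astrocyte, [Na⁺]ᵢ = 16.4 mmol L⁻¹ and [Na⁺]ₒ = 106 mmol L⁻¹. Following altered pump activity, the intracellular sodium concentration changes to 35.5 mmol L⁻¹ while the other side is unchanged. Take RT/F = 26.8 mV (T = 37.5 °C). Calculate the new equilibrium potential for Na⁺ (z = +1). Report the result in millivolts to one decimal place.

29.3 mV

After the shift: [Na⁺]_out = 106, [Na⁺]_in = 35.5 mmol L⁻¹.
E_new = (26.8/1)·ln(106/35.5) = 26.80 · (1.0939) = 29.32 mV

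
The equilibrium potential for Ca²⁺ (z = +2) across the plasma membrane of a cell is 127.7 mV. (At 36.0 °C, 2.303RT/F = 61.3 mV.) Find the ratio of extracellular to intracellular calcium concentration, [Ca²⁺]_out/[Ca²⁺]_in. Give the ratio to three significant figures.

14700

log₁₀([out]/[in]) = E·z/(61.3) = 127.7 × 2 / 61.3 = 4.1664
[out]/[in] = 10^(4.1664) = 1.467e+04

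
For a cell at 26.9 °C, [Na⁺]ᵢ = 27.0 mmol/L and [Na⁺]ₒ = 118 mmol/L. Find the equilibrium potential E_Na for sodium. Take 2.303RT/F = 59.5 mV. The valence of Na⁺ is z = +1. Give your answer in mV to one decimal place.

E = (59.5/z) · log₁₀([Na⁺]_out/[Na⁺]_in) with z = +1.
= (59.5/1) · log₁₀(118/27.0) = 59.50 · log₁₀(4.37)
= 59.50 · (0.6405) = 38.11 mV

38.1 mV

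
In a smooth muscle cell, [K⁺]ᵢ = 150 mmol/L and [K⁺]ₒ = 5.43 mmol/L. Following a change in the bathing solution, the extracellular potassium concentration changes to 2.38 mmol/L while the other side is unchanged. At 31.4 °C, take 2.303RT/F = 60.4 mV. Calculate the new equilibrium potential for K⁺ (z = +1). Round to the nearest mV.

After the shift: [K⁺]_out = 2.38, [K⁺]_in = 150 mmol/L.
E_new = (60.4/1)·log₁₀(2.38/150) = 60.40 · (-1.7995) = -108.69 mV

-109 mV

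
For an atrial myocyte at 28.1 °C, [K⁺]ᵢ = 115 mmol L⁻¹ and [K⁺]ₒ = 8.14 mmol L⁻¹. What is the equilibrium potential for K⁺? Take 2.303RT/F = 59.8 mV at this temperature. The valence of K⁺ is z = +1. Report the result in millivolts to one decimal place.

-68.8 mV

E = (59.8/z) · log₁₀([K⁺]_out/[K⁺]_in) with z = +1.
= (59.8/1) · log₁₀(8.14/115) = 59.80 · log₁₀(0.07078)
= 59.80 · (-1.1501) = -68.77 mV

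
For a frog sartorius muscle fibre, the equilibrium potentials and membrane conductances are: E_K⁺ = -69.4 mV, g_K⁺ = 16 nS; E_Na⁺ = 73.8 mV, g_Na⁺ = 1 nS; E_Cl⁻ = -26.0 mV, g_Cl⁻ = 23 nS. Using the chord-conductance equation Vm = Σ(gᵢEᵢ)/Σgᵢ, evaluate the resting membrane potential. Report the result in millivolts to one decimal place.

-40.9 mV

Σ gᵢEᵢ = 16·(-69.4) + 1·(73.8) + 23·(-26.0) = -1634.60
Σ gᵢ = 16 + 1 + 23 = 40
Vm = -1634.60 / 40 = -40.87 mV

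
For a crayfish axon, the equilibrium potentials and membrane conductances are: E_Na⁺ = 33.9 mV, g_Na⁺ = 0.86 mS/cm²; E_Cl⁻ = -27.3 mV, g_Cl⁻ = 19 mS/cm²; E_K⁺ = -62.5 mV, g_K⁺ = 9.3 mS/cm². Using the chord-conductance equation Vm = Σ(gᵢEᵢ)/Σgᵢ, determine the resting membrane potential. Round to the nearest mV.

Σ gᵢEᵢ = 0.86·(33.9) + 19·(-27.3) + 9.3·(-62.5) = -1070.80
Σ gᵢ = 0.86 + 19 + 9.3 = 29.16
Vm = -1070.80 / 29.16 = -36.72 mV

-37 mV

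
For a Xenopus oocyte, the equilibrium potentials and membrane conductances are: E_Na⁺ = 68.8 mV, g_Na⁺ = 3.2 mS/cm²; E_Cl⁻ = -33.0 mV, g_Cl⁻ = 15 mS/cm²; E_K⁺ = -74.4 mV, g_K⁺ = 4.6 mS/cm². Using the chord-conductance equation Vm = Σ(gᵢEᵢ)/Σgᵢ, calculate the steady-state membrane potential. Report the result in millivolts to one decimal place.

-27.1 mV

Σ gᵢEᵢ = 3.2·(68.8) + 15·(-33.0) + 4.6·(-74.4) = -617.08
Σ gᵢ = 3.2 + 15 + 4.6 = 22.8
Vm = -617.08 / 22.8 = -27.06 mV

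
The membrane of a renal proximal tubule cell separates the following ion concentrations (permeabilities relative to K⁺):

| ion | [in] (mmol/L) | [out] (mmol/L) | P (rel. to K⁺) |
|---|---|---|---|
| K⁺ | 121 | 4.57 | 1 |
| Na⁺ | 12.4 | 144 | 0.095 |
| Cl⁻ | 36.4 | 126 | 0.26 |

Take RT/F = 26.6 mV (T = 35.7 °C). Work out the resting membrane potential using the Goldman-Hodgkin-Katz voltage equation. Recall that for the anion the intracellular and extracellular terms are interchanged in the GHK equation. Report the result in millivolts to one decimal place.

-45.8 mV

Vm = 26.6 · ln[(Σ P·[cation]ₒ + Σ P·[anion]ᵢ) / (Σ P·[cation]ᵢ + Σ P·[anion]ₒ)]
Numerator = 1×4.57 + 0.095×144 + 0.26×36.4 = 27.71
Denominator = 1×121 + 0.095×12.4 + 0.26×126 = 154.9
Vm = 26.6 · ln(0.17887) = 26.6 × (-1.7211) = -45.78 mV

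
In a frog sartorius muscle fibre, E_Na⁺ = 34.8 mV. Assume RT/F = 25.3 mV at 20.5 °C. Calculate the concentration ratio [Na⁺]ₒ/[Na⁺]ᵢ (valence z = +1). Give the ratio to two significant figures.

ln([out]/[in]) = E·z/(25.3) = 34.8 × 1 / 25.3 = 1.3755
[out]/[in] = e^(1.3755) = 3.957

4.0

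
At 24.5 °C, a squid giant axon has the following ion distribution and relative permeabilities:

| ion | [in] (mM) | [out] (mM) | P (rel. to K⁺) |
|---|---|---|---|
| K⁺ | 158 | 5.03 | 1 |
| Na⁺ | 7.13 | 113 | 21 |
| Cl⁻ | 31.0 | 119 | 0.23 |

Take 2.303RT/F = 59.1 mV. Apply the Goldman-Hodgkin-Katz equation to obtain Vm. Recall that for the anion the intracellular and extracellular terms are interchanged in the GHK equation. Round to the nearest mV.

50 mV

Vm = 59.1 · log₁₀[(Σ P·[cation]ₒ + Σ P·[anion]ᵢ) / (Σ P·[cation]ᵢ + Σ P·[anion]ₒ)]
Numerator = 1×5.03 + 21×113 + 0.23×31.0 = 2385
Denominator = 1×158 + 21×7.13 + 0.23×119 = 335.1
Vm = 59.1 · log₁₀(7.1178) = 59.1 × (0.8523) = 50.37 mV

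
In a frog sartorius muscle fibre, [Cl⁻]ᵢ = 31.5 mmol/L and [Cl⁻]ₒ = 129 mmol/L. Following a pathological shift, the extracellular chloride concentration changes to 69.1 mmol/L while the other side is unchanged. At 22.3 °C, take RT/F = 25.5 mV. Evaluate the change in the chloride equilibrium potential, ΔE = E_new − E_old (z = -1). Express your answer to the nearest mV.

16 mV

E_old = (25.5/-1)·ln(129/31.5) = -35.95 mV
E_new = (25.5/-1)·ln(69.1/31.5) = -20.03 mV
ΔE = -20.03 − (-35.95) = 15.92 mV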